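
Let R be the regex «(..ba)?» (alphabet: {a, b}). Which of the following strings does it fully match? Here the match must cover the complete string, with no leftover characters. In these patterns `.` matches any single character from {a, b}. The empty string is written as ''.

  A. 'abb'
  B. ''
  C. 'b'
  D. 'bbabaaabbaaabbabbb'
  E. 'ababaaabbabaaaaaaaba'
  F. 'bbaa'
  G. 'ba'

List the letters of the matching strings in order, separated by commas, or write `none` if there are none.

A. 'abb' → no match
B. '' → match
C. 'b' → no match
D → no match
E → no match
F. 'bbaa' → no match
G. 'ba' → no match

B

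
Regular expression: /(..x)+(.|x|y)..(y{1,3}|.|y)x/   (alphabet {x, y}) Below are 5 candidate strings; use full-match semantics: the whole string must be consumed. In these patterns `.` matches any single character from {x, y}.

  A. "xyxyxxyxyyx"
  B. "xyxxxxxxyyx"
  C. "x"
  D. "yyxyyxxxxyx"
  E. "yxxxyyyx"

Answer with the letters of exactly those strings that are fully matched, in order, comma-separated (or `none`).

A, B, D, E

A → match
B → match
C → no match
D → match
E → match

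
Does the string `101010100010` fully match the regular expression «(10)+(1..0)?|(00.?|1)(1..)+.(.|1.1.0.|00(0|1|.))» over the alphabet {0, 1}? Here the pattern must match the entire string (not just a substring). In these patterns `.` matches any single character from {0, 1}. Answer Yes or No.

No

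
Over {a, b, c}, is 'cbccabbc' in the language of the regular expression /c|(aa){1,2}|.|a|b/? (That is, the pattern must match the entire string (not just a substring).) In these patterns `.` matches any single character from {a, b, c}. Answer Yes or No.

No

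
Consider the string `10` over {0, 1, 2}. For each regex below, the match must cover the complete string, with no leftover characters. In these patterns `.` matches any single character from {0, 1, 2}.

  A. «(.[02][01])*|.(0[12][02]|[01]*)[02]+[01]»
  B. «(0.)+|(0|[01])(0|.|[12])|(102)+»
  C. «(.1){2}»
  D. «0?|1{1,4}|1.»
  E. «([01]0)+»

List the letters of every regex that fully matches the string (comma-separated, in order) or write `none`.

B, D, E

A → no match
B → match
C → no match — must end with `1`
D → match
E → match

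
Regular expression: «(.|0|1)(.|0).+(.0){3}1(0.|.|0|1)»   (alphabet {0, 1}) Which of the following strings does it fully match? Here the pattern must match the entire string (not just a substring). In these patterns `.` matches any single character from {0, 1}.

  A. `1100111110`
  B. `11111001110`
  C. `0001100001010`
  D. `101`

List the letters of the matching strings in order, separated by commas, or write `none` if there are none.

A → no match
B → no match
C → match
D → no match

C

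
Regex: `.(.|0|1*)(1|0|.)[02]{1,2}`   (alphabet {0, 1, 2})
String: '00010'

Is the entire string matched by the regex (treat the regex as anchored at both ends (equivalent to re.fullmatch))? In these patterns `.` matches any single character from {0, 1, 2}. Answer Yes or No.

No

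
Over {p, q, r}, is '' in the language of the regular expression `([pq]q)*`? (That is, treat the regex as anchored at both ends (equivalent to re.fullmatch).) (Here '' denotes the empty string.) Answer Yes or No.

Yes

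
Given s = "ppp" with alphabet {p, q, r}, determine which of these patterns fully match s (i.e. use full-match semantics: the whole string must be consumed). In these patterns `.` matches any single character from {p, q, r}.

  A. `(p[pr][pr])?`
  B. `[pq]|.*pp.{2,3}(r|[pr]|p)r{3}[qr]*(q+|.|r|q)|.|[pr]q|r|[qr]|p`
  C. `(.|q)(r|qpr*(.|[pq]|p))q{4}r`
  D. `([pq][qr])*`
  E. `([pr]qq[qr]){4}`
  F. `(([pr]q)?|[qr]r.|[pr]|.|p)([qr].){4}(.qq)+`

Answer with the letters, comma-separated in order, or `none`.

A

A → match
B → no match
C → no match — must end with "qr"
D → no match
E → no match
F → no match — must end with "qq"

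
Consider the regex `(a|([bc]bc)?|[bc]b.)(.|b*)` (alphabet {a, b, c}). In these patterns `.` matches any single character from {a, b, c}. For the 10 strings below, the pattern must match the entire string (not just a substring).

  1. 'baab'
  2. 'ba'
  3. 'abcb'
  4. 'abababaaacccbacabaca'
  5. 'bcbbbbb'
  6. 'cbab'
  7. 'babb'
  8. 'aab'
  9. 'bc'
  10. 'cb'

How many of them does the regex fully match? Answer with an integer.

1 → no match
2 → no match
3 → no match
4 → no match
5 → no match
6 → match
7 → no match
8 → no match
9 → no match
10 → no match
Total matched: 1

1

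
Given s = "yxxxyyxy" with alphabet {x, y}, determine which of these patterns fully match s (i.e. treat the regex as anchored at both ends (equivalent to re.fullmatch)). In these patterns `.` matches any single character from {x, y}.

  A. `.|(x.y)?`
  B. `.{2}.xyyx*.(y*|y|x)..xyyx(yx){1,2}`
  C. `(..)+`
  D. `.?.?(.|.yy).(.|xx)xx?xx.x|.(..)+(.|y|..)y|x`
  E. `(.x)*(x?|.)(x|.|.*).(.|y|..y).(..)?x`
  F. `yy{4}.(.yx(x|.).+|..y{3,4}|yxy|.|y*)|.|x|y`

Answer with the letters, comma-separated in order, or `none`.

A → no match
B → no match — must end with "yx"
C → match
D → match
E → no match — must end with "x"
F → no match

C, D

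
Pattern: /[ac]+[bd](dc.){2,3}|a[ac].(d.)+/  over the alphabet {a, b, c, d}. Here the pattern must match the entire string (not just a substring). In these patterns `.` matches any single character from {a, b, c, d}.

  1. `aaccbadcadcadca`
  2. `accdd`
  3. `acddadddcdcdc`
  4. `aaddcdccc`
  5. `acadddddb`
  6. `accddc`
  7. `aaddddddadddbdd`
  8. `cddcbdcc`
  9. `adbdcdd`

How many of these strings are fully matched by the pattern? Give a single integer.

5

1 → no match
2 → match
3 → match
4 → no match
5 → match
6 → no match
7 → match
8 → match
9 → no match
Total matched: 5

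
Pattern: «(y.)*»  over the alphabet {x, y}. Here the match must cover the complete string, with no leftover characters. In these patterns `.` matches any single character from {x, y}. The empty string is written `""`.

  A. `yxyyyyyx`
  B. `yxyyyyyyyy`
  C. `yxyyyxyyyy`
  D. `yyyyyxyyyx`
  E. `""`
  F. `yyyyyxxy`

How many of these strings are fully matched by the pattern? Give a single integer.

5

A → match
B → match
C → match
D → match
E → match
F → no match
Total matched: 5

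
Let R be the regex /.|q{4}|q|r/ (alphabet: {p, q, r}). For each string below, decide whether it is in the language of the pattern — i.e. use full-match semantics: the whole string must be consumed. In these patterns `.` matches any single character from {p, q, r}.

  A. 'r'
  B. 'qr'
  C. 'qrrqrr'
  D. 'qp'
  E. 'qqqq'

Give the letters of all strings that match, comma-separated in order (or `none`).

A, E

A. 'r' → match
B. 'qr' → no match
C. 'qrrqrr' → no match
D. 'qp' → no match
E. 'qqqq' → match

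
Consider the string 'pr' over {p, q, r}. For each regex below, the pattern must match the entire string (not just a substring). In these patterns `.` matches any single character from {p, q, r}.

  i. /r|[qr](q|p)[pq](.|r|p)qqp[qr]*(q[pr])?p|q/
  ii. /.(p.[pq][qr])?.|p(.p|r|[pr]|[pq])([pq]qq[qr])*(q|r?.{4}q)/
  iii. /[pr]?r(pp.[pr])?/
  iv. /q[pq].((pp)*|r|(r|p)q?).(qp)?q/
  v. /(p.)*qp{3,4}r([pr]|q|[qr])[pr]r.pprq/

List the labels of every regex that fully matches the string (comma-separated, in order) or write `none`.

i → no match
ii → match
iii → match
iv → no match — must start with 'q'
v → no match — must end with 'pprq'

ii, iii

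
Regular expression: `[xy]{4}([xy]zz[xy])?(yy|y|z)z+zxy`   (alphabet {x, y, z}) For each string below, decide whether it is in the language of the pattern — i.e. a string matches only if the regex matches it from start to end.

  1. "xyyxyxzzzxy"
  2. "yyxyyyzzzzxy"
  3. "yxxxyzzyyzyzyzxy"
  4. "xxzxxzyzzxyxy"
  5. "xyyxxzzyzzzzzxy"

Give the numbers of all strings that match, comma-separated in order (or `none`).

2, 5

1 → no match
2 → match
3 → no match — must end with "zzxy"
4 → no match — must end with "zzxy"
5 → match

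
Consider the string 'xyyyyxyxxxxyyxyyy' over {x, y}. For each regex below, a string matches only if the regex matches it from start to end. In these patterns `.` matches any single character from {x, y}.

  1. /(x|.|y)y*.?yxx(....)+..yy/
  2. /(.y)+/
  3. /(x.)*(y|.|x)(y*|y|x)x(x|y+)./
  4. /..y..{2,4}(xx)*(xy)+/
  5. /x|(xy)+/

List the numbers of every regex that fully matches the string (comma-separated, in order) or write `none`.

1

1 → match
2 → no match
3 → no match
4 → no match — must end with 'xy'
5 → no match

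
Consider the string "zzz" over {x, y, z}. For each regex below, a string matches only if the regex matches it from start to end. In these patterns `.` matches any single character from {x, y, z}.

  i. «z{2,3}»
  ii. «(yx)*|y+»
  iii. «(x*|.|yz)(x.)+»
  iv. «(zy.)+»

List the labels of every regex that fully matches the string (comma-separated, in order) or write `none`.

i

i → match
ii → no match
iii → no match
iv → no match — must start with "zy"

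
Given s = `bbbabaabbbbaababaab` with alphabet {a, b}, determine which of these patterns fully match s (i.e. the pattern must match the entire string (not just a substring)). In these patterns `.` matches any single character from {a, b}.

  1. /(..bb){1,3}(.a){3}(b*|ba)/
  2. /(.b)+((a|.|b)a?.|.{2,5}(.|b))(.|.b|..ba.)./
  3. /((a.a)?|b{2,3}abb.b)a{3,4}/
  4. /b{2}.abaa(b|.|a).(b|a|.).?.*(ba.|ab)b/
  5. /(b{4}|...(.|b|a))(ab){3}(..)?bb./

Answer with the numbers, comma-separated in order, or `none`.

1 → no match
2 → no match
3 → no match — must end with `a`
4 → match
5 → no match

4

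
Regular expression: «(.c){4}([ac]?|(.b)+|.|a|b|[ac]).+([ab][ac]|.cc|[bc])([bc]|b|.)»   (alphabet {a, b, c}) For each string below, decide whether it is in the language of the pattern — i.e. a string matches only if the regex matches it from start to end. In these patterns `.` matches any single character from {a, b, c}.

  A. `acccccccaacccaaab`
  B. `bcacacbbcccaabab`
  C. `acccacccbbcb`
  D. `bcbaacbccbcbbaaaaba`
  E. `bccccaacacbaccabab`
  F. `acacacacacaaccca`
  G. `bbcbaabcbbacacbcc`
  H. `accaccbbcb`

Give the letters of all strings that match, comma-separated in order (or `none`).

A → match
B → no match
C → match
D → no match
E → no match
F → match
G → no match
H → no match

A, C, F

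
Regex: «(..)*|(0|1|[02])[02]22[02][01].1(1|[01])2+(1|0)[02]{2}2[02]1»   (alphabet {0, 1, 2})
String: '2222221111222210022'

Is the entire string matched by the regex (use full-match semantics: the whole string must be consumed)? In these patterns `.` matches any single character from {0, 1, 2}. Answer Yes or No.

No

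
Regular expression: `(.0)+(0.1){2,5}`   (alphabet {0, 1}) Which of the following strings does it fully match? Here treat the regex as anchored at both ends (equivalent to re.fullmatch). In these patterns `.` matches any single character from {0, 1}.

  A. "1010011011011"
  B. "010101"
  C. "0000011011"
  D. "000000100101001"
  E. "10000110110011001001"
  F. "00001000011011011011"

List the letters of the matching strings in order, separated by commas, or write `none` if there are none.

A, C, F

A → match
B → no match
C → match
D → no match
E → no match
F → match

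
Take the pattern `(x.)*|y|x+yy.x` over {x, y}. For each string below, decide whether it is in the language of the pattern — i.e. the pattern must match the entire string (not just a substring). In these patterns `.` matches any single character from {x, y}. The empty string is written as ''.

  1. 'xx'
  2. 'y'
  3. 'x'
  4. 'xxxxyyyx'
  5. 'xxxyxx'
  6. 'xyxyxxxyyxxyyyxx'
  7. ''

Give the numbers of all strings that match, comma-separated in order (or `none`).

1. 'xx' → match
2. 'y' → match
3. 'x' → no match
4. 'xxxxyyyx' → match
5. 'xxxyxx' → match
6 → no match
7. '' → match

1, 2, 4, 5, 7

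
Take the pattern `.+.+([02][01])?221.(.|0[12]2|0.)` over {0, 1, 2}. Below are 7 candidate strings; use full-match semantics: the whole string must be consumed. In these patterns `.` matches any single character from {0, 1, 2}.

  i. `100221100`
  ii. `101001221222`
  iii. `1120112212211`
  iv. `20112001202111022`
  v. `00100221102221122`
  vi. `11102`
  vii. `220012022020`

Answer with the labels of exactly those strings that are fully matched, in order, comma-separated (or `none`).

i

i → match
ii → no match
iii → no match
iv → no match
v → no match
vi → no match
vii → no match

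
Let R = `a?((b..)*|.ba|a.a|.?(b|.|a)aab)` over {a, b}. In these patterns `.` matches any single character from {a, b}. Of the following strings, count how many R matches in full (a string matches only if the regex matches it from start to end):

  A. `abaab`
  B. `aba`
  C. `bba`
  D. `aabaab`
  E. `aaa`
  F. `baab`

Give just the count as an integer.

6

A. `abaab` → match
B. `aba` → match
C. `bba` → match
D. `aabaab` → match
E. `aaa` → match
F. `baab` → match
Total matched: 6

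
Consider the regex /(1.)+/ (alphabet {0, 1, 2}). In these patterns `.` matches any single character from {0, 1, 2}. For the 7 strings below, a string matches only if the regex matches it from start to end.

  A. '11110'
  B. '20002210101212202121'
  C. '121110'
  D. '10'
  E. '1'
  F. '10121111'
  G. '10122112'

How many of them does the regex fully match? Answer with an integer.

A → no match
B → no match — must start with '1'
C → match
D → match
E → no match
F → match
G → no match
Total matched: 3

3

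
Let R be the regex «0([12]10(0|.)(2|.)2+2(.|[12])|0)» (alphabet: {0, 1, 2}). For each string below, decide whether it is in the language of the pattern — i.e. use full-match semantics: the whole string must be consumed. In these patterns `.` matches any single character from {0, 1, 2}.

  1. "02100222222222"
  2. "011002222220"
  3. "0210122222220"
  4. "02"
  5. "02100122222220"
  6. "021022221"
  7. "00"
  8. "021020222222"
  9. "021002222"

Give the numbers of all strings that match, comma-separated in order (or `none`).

1 → match
2 → match
3 → match
4 → no match
5 → match
6 → match
7 → match
8 → match
9 → match

1, 2, 3, 5, 6, 7, 8, 9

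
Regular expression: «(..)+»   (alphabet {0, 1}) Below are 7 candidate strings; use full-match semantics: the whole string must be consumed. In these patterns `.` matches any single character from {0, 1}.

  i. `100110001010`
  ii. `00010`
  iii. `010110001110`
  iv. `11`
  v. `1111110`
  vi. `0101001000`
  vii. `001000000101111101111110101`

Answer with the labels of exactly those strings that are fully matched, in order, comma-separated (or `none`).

i → match
ii → no match
iii → match
iv → match
v → no match
vi → match
vii → no match

i, iii, iv, vi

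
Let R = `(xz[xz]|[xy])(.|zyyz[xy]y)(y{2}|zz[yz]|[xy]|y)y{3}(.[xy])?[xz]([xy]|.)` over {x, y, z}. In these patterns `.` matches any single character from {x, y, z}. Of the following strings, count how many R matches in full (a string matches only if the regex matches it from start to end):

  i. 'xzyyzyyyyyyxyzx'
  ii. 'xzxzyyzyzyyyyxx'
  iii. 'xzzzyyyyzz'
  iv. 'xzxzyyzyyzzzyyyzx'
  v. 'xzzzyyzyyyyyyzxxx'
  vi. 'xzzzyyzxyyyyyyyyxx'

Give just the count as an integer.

5

i → match
ii → no match
iii. 'xzzzyyyyzz' → match
iv → match
v → match
vi → match
Total matched: 5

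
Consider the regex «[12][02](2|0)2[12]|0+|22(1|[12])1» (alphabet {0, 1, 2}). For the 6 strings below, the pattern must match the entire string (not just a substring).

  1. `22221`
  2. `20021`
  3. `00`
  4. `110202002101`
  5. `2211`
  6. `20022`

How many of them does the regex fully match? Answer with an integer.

1 → match
2 → match
3 → match
4 → no match
5 → match
6 → match
Total matched: 5

5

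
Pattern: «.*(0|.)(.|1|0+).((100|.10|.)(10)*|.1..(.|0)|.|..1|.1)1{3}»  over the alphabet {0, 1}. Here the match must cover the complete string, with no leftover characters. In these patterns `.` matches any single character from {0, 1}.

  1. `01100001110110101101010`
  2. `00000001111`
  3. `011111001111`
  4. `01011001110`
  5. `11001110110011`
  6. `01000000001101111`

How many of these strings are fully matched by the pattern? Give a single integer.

3

1 → no match — must end with `1`
2 → match
3 → match
4 → no match — must end with `1`
5 → no match
6 → match
Total matched: 3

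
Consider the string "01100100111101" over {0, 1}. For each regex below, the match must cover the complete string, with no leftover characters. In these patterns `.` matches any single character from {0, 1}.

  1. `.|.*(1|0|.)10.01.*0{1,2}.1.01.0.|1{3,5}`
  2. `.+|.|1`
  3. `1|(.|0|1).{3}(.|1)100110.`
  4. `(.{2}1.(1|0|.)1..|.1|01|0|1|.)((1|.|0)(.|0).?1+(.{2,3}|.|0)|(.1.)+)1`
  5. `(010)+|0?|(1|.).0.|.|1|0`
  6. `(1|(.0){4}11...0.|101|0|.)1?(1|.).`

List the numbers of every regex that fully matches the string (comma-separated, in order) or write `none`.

1 → no match
2 → match
3 → no match
4 → match
5 → no match
6 → no match

2, 4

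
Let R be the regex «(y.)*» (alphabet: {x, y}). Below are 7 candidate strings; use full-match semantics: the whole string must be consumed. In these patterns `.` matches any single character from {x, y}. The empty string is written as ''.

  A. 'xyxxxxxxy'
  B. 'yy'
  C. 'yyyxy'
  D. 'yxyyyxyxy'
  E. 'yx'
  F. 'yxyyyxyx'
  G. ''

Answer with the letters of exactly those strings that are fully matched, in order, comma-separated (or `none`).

B, E, F, G

A → no match
B → match
C → no match
D → no match
E → match
F → match
G → match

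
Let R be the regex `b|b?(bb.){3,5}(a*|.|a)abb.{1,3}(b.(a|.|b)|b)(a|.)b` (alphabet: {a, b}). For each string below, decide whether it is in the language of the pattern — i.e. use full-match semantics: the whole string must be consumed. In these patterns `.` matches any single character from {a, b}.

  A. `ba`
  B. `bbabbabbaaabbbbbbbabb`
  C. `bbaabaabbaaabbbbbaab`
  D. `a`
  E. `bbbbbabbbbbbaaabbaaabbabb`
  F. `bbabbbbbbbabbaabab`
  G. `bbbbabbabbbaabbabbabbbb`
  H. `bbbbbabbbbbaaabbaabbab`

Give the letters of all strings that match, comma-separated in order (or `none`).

A → no match — must end with `b`
B → match
C → no match
D → no match — must end with `b`
E → match
F → match
G → no match
H → match

B, E, F, H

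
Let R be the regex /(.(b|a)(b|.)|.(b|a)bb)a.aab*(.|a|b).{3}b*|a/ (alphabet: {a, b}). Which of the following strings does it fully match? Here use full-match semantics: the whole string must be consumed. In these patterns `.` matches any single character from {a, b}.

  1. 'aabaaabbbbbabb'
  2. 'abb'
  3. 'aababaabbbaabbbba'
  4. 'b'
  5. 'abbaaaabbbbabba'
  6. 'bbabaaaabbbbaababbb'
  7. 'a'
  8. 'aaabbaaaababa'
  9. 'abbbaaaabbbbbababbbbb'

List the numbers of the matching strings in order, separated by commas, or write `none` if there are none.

5, 7, 9

1 → no match
2 → no match
3 → no match
4 → no match
5 → match
6 → no match
7 → match
8 → no match
9 → match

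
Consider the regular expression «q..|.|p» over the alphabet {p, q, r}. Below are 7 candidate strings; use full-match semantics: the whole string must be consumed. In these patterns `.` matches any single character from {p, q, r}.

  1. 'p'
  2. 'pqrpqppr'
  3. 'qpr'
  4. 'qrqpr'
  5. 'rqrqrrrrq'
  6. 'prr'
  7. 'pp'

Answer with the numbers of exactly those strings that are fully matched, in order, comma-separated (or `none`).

1 → match
2 → no match
3 → match
4 → no match
5 → no match
6 → no match
7 → no match

1, 3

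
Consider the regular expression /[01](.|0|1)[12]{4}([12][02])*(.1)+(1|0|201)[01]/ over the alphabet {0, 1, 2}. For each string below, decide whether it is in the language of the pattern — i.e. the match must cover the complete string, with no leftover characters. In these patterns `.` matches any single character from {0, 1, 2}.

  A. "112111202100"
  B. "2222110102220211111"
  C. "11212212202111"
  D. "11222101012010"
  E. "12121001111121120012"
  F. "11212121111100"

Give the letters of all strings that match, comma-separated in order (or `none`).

A, C, D, F

A. "112111202100" → match
B → no match
C → match
D → match
E → no match
F → match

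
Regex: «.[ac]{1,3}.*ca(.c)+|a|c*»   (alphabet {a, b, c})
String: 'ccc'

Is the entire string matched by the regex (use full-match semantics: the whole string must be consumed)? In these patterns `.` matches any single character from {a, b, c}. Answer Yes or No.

Yes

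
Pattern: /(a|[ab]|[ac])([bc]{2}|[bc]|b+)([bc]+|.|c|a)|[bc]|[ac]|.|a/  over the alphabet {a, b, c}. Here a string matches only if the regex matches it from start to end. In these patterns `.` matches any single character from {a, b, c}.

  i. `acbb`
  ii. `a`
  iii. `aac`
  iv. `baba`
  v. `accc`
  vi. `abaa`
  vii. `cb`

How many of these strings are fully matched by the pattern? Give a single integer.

i → match
ii → match
iii → no match
iv → no match
v → match
vi → no match
vii → no match
Total matched: 3

3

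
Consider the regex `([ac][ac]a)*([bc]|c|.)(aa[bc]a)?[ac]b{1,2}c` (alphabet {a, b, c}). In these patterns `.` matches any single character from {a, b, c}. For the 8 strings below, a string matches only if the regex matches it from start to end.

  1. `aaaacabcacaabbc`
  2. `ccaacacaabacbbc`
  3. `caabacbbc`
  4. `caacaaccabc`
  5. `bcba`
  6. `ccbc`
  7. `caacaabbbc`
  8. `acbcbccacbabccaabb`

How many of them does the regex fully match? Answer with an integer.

3

1 → no match
2 → match
3 → match
4 → no match
5 → no match — must end with `bc`
6 → match
7 → no match
8 → no match — must end with `bc`
Total matched: 3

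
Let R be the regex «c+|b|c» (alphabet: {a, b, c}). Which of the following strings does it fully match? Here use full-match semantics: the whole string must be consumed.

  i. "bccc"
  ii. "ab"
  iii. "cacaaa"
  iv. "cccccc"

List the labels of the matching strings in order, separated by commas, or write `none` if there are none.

iv

i → no match
ii → no match
iii → no match
iv → match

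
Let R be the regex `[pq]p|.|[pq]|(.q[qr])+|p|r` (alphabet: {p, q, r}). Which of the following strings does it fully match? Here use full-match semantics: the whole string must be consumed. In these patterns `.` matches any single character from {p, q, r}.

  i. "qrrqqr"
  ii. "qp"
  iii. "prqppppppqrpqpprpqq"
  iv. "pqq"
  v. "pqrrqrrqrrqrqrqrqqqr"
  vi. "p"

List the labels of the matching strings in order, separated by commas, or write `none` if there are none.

ii, iv, vi

i. "qrrqqr" → no match
ii. "qp" → match
iii → no match
iv. "pqq" → match
v → no match
vi. "p" → match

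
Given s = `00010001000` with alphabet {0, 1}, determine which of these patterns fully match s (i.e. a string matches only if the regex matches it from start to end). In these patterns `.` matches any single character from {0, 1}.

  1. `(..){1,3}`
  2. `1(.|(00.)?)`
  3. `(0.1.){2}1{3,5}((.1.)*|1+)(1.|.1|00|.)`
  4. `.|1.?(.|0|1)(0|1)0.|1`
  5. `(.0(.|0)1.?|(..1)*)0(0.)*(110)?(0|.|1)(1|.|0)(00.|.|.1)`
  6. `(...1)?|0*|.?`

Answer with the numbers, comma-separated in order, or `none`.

1 → no match
2 → no match — must start with `1`
3 → no match
4 → no match
5 → match
6 → no match

5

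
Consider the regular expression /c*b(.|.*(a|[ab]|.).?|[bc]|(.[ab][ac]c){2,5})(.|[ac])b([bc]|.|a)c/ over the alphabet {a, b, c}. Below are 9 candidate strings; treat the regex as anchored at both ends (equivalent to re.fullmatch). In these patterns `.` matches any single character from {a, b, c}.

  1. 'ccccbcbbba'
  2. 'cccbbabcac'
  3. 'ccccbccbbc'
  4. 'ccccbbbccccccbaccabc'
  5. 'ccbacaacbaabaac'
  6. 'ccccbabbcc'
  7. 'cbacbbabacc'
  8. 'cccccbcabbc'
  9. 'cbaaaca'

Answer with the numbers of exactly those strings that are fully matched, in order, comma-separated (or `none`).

1 → no match — must end with 'c'
2 → no match
3 → match
4 → no match
5 → no match
6 → match
7 → no match
8 → match
9 → no match — must end with 'c'

3, 6, 8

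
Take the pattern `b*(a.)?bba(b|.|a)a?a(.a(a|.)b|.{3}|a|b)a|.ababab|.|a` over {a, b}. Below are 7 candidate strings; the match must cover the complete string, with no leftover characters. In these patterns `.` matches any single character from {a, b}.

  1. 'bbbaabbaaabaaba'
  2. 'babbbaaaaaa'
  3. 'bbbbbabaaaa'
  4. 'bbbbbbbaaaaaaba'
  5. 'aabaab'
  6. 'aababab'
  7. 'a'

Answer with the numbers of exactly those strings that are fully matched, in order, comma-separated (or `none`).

1, 2, 3, 4, 6, 7

1 → match
2. 'babbbaaaaaa' → match
3. 'bbbbbabaaaa' → match
4 → match
5. 'aabaab' → no match
6. 'aababab' → match
7. 'a' → match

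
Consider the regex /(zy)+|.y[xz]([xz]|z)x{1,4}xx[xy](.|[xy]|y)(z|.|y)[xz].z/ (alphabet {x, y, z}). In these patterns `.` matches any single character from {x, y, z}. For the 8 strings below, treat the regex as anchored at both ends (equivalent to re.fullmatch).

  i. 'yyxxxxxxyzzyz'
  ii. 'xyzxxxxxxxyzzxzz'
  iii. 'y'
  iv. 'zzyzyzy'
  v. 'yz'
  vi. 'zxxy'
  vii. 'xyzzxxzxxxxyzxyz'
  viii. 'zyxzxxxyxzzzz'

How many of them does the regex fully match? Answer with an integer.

i → match
ii → match
iii. 'y' → no match
iv. 'zzyzyzy' → no match
v. 'yz' → no match
vi. 'zxxy' → no match
vii → no match
viii → match
Total matched: 3

3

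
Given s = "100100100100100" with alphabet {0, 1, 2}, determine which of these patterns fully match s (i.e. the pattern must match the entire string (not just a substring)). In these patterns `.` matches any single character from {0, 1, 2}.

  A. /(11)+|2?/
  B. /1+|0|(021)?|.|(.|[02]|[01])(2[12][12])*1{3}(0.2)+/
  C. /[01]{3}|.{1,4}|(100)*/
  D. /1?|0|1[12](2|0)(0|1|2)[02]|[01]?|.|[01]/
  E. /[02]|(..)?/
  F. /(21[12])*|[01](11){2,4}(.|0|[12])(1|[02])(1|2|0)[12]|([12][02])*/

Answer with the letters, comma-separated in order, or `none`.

A → no match
B → no match
C → match
D → no match
E → no match
F → no match

C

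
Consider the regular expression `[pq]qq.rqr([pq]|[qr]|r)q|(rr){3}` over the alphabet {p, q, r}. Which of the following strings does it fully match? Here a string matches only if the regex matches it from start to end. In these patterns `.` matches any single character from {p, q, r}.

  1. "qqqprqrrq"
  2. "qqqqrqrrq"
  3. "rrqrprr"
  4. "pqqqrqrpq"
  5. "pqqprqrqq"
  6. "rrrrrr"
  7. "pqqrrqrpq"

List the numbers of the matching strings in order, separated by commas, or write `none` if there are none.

1, 2, 4, 5, 6, 7

1. "qqqprqrrq" → match
2. "qqqqrqrrq" → match
3. "rrqrprr" → no match
4. "pqqqrqrpq" → match
5. "pqqprqrqq" → match
6. "rrrrrr" → match
7. "pqqrrqrpq" → match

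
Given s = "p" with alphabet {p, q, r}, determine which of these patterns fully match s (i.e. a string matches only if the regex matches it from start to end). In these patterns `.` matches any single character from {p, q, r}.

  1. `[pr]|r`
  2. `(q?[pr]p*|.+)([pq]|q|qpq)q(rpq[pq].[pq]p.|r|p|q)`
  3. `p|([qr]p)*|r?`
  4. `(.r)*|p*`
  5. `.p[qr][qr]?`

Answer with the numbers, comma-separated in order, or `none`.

1, 3, 4

1 → match
2 → no match
3 → match
4 → match
5 → no match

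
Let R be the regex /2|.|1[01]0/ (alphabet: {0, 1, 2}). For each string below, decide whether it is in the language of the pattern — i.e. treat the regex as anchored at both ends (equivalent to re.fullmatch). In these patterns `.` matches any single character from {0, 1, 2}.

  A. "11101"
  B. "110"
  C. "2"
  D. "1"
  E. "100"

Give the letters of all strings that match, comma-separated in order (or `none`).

B, C, D, E

A → no match
B → match
C → match
D → match
E → match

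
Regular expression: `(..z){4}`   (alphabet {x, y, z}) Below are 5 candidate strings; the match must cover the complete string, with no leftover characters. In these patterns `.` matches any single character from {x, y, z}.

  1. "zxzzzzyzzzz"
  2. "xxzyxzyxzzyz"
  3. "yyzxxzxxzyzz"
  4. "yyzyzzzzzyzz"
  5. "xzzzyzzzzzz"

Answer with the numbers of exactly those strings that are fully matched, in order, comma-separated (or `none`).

2, 3, 4

1 → no match
2 → match
3 → match
4 → match
5 → no match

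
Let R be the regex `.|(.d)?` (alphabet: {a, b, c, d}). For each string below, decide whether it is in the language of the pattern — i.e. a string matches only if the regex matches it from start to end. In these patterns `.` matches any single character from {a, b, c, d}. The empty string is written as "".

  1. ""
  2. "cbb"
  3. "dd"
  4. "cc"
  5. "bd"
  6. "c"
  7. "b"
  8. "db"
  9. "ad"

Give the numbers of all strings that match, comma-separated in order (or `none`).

1 → match
2 → no match
3 → match
4 → no match
5 → match
6 → match
7 → match
8 → no match
9 → match

1, 3, 5, 6, 7, 9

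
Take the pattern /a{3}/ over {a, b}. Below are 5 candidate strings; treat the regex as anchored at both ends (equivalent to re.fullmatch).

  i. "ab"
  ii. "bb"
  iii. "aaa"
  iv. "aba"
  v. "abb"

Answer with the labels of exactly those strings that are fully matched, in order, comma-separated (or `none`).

i → no match — must end with "a"
ii → no match — must start with "a"
iii → match
iv → no match
v → no match — must end with "a"

iii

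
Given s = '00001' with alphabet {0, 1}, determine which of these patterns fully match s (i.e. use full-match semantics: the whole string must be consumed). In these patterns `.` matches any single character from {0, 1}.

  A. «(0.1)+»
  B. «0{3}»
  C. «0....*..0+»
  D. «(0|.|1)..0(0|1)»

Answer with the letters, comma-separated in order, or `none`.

D

A → no match
B → no match — must end with '0'
C → no match — must end with '0'
D → match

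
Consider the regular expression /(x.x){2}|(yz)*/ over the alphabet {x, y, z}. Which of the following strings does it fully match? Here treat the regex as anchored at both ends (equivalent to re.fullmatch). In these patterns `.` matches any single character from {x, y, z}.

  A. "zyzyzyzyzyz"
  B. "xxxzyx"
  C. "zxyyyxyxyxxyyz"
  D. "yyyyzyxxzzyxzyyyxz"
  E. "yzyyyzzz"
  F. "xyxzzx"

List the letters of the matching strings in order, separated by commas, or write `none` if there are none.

A → no match
B → no match
C → no match
D → no match
E → no match
F → no match

none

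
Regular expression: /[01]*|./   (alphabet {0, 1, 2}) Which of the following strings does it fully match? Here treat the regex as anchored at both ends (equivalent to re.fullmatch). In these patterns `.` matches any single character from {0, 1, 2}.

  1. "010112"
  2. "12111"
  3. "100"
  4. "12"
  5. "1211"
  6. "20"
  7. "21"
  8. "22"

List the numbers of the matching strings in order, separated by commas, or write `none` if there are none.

3

1 → no match
2 → no match
3 → match
4 → no match
5 → no match
6 → no match
7 → no match
8 → no match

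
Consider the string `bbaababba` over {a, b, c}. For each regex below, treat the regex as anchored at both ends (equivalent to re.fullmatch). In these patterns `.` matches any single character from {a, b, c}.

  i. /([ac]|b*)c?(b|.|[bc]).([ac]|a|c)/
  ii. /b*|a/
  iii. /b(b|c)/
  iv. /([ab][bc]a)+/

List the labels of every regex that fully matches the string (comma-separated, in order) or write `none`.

iv

i → no match
ii → no match
iii → no match
iv → match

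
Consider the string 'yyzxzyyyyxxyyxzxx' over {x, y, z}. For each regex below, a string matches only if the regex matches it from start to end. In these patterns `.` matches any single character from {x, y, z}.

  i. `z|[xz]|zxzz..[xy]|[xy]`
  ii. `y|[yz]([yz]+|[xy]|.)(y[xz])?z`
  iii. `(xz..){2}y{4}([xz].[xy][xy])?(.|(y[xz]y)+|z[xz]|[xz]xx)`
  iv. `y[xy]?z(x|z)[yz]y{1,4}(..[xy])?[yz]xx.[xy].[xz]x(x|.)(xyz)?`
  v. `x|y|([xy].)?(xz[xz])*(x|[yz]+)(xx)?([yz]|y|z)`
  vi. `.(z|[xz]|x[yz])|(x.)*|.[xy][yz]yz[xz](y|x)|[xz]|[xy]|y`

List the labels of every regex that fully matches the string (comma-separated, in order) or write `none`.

iv

i → no match
ii → no match
iii → no match — must start with 'xz'
iv → match
v → no match
vi → no match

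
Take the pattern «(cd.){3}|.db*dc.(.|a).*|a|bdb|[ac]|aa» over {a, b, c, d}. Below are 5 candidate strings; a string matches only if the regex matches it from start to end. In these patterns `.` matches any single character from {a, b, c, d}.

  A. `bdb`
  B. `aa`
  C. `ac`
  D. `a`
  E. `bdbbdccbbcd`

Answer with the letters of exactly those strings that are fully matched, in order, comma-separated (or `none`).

A → match
B → match
C → no match
D → match
E → match

A, B, D, E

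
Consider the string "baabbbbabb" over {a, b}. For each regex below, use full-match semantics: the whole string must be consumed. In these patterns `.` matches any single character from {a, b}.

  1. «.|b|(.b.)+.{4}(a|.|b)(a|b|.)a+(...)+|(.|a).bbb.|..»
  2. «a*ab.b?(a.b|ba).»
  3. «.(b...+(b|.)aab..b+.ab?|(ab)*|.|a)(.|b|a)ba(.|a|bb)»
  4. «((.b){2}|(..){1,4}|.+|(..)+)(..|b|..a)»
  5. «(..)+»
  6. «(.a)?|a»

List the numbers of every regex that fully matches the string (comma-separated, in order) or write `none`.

4, 5

1 → no match
2 → no match
3 → no match
4 → match
5 → match
6 → no match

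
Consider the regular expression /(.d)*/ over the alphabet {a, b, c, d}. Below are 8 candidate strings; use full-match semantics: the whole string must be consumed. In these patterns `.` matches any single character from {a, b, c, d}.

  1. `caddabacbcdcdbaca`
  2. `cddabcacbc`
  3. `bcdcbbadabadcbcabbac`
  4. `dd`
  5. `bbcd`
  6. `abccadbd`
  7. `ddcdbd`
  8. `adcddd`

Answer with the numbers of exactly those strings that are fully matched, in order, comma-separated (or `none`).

1 → no match
2 → no match
3 → no match
4 → match
5 → no match
6 → no match
7 → match
8 → match

4, 7, 8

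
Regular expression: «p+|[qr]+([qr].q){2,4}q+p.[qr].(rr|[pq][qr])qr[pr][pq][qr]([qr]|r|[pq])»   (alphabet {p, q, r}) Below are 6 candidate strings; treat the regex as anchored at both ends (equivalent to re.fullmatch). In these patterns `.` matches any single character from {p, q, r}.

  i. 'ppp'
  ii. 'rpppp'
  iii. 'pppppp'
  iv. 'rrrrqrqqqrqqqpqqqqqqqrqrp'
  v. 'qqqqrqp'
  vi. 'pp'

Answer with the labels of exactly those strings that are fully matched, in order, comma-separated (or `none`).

i, iii, vi

i → match
ii → no match
iii → match
iv → no match
v → no match
vi → match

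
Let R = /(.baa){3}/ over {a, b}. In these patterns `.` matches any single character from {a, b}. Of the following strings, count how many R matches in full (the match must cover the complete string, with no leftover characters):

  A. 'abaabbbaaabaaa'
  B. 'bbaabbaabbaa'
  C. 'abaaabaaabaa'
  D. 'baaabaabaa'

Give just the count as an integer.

A → no match — must end with 'baa'
B → match
C → match
D → no match
Total matched: 2

2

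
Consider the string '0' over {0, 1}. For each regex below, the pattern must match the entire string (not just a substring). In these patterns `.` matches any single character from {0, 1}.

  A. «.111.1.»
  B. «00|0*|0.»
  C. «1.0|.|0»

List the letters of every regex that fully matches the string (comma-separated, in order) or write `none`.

B, C

A → no match
B → match
C → match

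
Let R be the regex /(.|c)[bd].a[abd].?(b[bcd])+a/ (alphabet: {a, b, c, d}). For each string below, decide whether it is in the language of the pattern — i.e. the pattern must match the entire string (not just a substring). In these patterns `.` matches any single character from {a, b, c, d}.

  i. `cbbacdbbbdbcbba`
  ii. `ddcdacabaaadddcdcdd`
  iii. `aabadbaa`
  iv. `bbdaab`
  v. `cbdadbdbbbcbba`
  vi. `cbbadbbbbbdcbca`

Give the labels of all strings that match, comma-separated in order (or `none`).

v

i → no match
ii → no match — must end with `a`
iii. `aabadbaa` → no match
iv. `bbdaab` → no match — must end with `a`
v → match
vi → no match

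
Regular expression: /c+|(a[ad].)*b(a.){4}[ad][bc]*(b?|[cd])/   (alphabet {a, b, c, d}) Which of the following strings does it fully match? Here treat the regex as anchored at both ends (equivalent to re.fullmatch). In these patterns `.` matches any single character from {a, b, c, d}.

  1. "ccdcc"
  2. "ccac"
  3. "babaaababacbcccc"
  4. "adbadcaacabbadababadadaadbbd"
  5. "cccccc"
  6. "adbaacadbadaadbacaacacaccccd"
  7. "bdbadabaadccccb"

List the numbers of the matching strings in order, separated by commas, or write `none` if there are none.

1 → no match
2 → no match
3 → match
4 → no match
5 → match
6 → no match
7 → no match

3, 5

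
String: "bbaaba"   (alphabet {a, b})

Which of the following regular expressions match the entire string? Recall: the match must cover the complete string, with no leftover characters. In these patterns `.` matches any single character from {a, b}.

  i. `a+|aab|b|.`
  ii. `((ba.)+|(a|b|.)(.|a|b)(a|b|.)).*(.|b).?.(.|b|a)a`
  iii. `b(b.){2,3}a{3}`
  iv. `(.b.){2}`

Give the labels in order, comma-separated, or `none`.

i → no match
ii → no match
iii → no match
iv → match

iv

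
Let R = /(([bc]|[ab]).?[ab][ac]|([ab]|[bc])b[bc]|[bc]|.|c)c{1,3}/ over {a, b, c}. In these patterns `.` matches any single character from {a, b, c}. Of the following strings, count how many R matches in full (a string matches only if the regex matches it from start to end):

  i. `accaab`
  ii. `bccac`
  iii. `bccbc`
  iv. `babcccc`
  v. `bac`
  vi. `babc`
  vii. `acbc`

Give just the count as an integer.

i. `accaab` → no match — must end with `c`
ii. `bccac` → no match
iii. `bccbc` → no match
iv. `babcccc` → match
v. `bac` → no match
vi. `babc` → no match
vii. `acbc` → no match
Total matched: 1

1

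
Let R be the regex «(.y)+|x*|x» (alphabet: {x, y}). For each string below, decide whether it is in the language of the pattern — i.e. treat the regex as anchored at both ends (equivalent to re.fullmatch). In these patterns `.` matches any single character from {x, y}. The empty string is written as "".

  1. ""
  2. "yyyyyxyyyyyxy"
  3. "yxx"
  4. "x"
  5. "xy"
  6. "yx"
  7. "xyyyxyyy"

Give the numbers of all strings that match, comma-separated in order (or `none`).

1 → match
2 → no match
3 → no match
4 → match
5 → match
6 → no match
7 → match

1, 4, 5, 7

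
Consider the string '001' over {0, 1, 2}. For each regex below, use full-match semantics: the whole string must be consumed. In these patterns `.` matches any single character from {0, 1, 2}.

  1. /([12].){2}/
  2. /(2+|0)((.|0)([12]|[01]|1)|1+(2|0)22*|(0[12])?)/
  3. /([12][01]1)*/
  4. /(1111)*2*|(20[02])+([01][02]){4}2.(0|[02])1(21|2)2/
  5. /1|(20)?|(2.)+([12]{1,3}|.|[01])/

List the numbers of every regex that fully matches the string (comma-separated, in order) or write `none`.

1 → no match
2 → match
3 → no match
4 → no match
5 → no match

2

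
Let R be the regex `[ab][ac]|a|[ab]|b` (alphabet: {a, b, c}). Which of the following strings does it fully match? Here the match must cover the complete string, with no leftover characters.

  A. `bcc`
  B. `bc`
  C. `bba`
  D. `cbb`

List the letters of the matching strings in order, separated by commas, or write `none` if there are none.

B

A → no match
B → match
C → no match
D → no match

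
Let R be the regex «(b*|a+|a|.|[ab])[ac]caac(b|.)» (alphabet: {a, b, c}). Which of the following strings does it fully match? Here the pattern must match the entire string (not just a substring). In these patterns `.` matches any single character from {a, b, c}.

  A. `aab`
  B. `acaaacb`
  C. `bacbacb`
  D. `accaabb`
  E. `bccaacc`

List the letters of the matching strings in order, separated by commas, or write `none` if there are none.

E

A → no match
B → no match
C → no match
D → no match
E → match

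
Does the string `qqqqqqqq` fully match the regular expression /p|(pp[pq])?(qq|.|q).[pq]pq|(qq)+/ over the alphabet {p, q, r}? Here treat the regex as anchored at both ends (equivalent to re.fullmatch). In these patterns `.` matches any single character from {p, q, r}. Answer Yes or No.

Yes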